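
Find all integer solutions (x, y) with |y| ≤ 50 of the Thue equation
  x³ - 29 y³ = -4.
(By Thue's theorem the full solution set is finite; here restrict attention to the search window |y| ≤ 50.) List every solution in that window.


The equation is x³ - 29y³ = -4. For fixed y, x³ = 29·y³ − 4, so a solution requires the RHS to be a perfect cube.
Strategy: iterate y from -50 to 50, compute RHS = 29·y³ − 4, and check whether it is a (positive or negative) perfect cube.
Check small values of y:
  y = 0: RHS = -4 is not a perfect cube.
  y = 1: RHS = 25 is not a perfect cube.
  y = -1: RHS = -33 is not a perfect cube.
  y = 2: RHS = 228 is not a perfect cube.
  y = -2: RHS = -236 is not a perfect cube.
  y = 3: RHS = 779 is not a perfect cube.
  y = -3: RHS = -787 is not a perfect cube.
Continuing the search up to |y| = 50 finds no solutions either.
No (x, y) in the scanned range satisfies the equation.

No integer solutions with |y| ≤ 50.


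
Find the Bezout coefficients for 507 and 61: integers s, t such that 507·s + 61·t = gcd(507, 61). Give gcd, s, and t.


Euclidean algorithm on (507, 61) — divide until remainder is 0:
  507 = 8 · 61 + 19
  61 = 3 · 19 + 4
  19 = 4 · 4 + 3
  4 = 1 · 3 + 1
  3 = 3 · 1 + 0
gcd(507, 61) = 1.
Track Bezout coefficients alongside the remainders: start with r₀ = 507 = a·1 + b·0 (s = 1, t = 0) and r₁ = 61 = a·0 + b·1 (s = 0, t = 1); each new remainder r_{k+1} = r_{k-1} − q_k·r_k inherits s_{k+1} = s_{k-1} − q_k·s_k, t_{k+1} = t_{k-1} − q_k·t_k, so r_k = a·s_k + b·t_k at every step:
  q = 8: r = 19, s = 1 − 8·0 = 1, t = 0 − 8·1 = -8  (check: 507·1 + 61·(-8) = 19)
  q = 3: r = 4, s = 0 − 3·1 = -3, t = 1 − 3·(-8) = 25  (check: 507·(-3) + 61·25 = 4)
  q = 4: r = 3, s = 1 − 4·(-3) = 13, t = -8 − 4·25 = -108  (check: 507·13 + 61·(-108) = 3)
  q = 1: r = 1, s = -3 − 1·13 = -16, t = 25 − 1·(-108) = 133  (check: 507·(-16) + 61·133 = 1)
The row with r = 1 (the gcd) gives the Bezout coefficients s = -16, t = 133.
Result: 507 · (-16) + 61 · (133) = 1.

gcd(507, 61) = 1; s = -16, t = 133 (check: 507·(-16) + 61·133 = 1).


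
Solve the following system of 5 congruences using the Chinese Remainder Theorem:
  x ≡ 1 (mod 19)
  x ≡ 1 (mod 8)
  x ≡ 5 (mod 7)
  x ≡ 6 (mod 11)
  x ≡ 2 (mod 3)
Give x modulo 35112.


Product of moduli M = 19 · 8 · 7 · 11 · 3 = 35112.
Merge one congruence at a time:
  Start: x ≡ 1 (mod 19).
  Combine with x ≡ 1 (mod 8); new modulus lcm = 152.
    Write x = 1 + 19·t and substitute into x ≡ 1 (mod 8): 19·t ≡ 1 − 1 = 0 (mod 8).
    Reduce coefficients mod 8: 3·t ≡ 0 (mod 8).
    The inverse of 3 mod 8 is 3 (since 3·3 = 9 = 1·8 + 1), so t ≡ 3·0 = 0 ≡ 0 (mod 8).
    Then x = 1 + 19·0 = 1, valid modulo lcm(19, 8) = 152: x ≡ 1 (mod 152).
  Combine with x ≡ 5 (mod 7); new modulus lcm = 1064.
    Write x = 1 + 152·t and substitute into x ≡ 5 (mod 7): 152·t ≡ 5 − 1 = 4 (mod 7).
    Reduce coefficients mod 7: 5·t ≡ 4 (mod 7).
    The inverse of 5 mod 7 is 3 (since 5·3 = 15 = 2·7 + 1), so t ≡ 3·4 = 12 ≡ 5 (mod 7).
    Then x = 1 + 152·5 = 761, valid modulo lcm(152, 7) = 1064: x ≡ 761 (mod 1064).
  Combine with x ≡ 6 (mod 11); new modulus lcm = 11704.
    Write x = 761 + 1064·t and substitute into x ≡ 6 (mod 11): 1064·t ≡ 6 − 761 = -755 (mod 11).
    Reduce coefficients mod 11: 8·t ≡ 4 (mod 11).
    The inverse of 8 mod 11 is 7 (since 8·7 = 56 = 5·11 + 1), so t ≡ 7·4 = 28 ≡ 6 (mod 11).
    Then x = 761 + 1064·6 = 7145, valid modulo lcm(1064, 11) = 11704: x ≡ 7145 (mod 11704).
  Combine with x ≡ 2 (mod 3); new modulus lcm = 35112.
    Write x = 7145 + 11704·t and substitute into x ≡ 2 (mod 3): 11704·t ≡ 2 − 7145 = -7143 (mod 3).
    Reduce coefficients mod 3: 1·t ≡ 0 (mod 3).
    So t ≡ 0 (mod 3).
    Then x = 7145 + 11704·0 = 7145, valid modulo lcm(11704, 3) = 35112: x ≡ 7145 (mod 35112).
Verify against each original: 7145 mod 19 = 1, 7145 mod 8 = 1, 7145 mod 7 = 5, 7145 mod 11 = 6, 7145 mod 3 = 2.

x ≡ 7145 (mod 35112).


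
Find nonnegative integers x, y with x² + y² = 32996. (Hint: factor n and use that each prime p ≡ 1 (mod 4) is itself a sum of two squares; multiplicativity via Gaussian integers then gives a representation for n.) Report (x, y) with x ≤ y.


Step 1: Factor n = 32996 = 2^2 · 73 · 113.
Step 2: Check the mod-4 condition on each prime factor: 2 = 2 (special); 73 ≡ 1 (mod 4), exponent 1; 113 ≡ 1 (mod 4), exponent 1.
All primes ≡ 3 (mod 4) appear to even exponent (or don't appear), so by the two-squares theorem n IS expressible as a sum of two squares.
Step 3: Build a representation. Group n = k² · m with k = 2 and m = 73 · 113 = 8249 (a product of primes ≡ 1 (mod 4)); a representation of m scales to one of n via (k·x)² + (k·y)² = k²(x² + y²). Each prime p ≡ 1 (mod 4) is itself a sum of two squares; find a² by testing p − a² for a perfect square:
  73: 73 − 1² = 72, 73 − 2² = 69, 73 − 3² = 64 = 8² ⇒ 73 = 3² + 8².
  113: 113 − 1² = 112, 113 − 2² = 109, 113 − 3² = 104, 113 − 4² = 97, 113 − 5² = 88, 113 − 6² = 77, 113 − 7² = 64 = 8² ⇒ 113 = 7² + 8².
  Combine using the Brahmagupta–Fibonacci identity (a² + b²)(c² + d²) = (ac − bd)² + (ad + bc)² = (ac + bd)² + (ad − bc)²:
  73 · 113 = 8249: from (3² + 8²)(7² + 8²), take (3·7 − 8·8, 3·8 + 8·7) = (21 − 64, 24 + 56) = (-43, 80); dropping signs (only squares matter) gives (43, 80); check 43² + 80² = 1849 + 6400 = 8249 ✓.
  Scale by k = 2: (2·43, 2·80) = (86, 160).
Step 4: Order so x ≤ y and verify: 86² + 160² = 7396 + 25600 = 32996 = n. ✓

n = 32996 = 86² + 160² (one valid representation with x ≤ y).


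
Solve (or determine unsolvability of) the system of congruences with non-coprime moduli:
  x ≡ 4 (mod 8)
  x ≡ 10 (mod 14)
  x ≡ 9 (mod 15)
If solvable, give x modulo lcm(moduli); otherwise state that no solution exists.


Moduli 8, 14, 15 are not pairwise coprime, so CRT works modulo lcm(m_i) when all pairwise compatibility conditions hold.
Pairwise compatibility: gcd(m_i, m_j) must divide a_i - a_j for every pair.
Merge one congruence at a time:
  Start: x ≡ 4 (mod 8).
  Combine with x ≡ 10 (mod 14): gcd(8, 14) = 2; 10 - 4 = 6, which IS divisible by 2, so compatible.
    Write x = 4 + 8·t and substitute into x ≡ 10 (mod 14): 8·t ≡ 10 − 4 = 6 (mod 14).
    Divide the congruence (and modulus) by g = 2: 4·t ≡ 3 (mod 7).
    The inverse of 4 mod 7 is 2 (since 4·2 = 8 = 1·7 + 1), so t ≡ 2·3 = 6 ≡ 6 (mod 7).
    Then x = 4 + 8·6 = 52, valid modulo lcm(8, 14) = 56: x ≡ 52 (mod 56).
  Combine with x ≡ 9 (mod 15): gcd(56, 15) = 1; 9 - 52 = -43, which IS divisible by 1, so compatible.
    Write x = 52 + 56·t and substitute into x ≡ 9 (mod 15): 56·t ≡ 9 − 52 = -43 (mod 15).
    Reduce coefficients mod 15: 11·t ≡ 2 (mod 15).
    The inverse of 11 mod 15 is 11 (since 11·11 = 121 = 8·15 + 1), so t ≡ 11·2 = 22 ≡ 7 (mod 15).
    Then x = 52 + 56·7 = 444, valid modulo lcm(56, 15) = 840: x ≡ 444 (mod 840).
Verify: 444 mod 8 = 4, 444 mod 14 = 10, 444 mod 15 = 9.

x ≡ 444 (mod 840).


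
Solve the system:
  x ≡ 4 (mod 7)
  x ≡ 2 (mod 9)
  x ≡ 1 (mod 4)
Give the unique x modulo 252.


Moduli 7, 9, 4 are pairwise coprime; by CRT there is a unique solution modulo M = 7 · 9 · 4 = 252.
Solve pairwise, accumulating the modulus:
  Start with x ≡ 4 (mod 7).
  Combine with x ≡ 2 (mod 9): since gcd(7, 9) = 1, we get a unique residue mod 63.
    Write x = 4 + 7·t and substitute into x ≡ 2 (mod 9): 7·t ≡ 2 − 4 = -2 (mod 9).
    Reduce coefficients mod 9: 7·t ≡ 7 (mod 9).
    The inverse of 7 mod 9 is 4 (since 7·4 = 28 = 3·9 + 1), so t ≡ 4·7 = 28 ≡ 1 (mod 9).
    Then x = 4 + 7·1 = 11, valid modulo lcm(7, 9) = 63: x ≡ 11 (mod 63).
  Combine with x ≡ 1 (mod 4): since gcd(63, 4) = 1, we get a unique residue mod 252.
    Write x = 11 + 63·t and substitute into x ≡ 1 (mod 4): 63·t ≡ 1 − 11 = -10 (mod 4).
    Reduce coefficients mod 4: 3·t ≡ 2 (mod 4).
    The inverse of 3 mod 4 is 3 (since 3·3 = 9 = 2·4 + 1), so t ≡ 3·2 = 6 ≡ 2 (mod 4).
    Then x = 11 + 63·2 = 137, valid modulo lcm(63, 4) = 252: x ≡ 137 (mod 252).
Verify: 137 mod 7 = 4 ✓, 137 mod 9 = 2 ✓, 137 mod 4 = 1 ✓.

x ≡ 137 (mod 252).


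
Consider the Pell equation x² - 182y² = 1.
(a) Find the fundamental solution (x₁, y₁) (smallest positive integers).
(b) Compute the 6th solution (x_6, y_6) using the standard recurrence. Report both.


Step 1: Find the fundamental solution (x₁, y₁) of x² - 182y² = 1.
  Expand √182 as a continued fraction. a₀ = ⌊√182⌋ = 13; iterate m_{k+1} = d_k·a_k − m_k, d_{k+1} = (182 − m_{k+1}²)/d_k, a_{k+1} = ⌊(a₀ + m_{k+1})/d_{k+1}⌋ (starting m₀ = 0, d₀ = 1), with convergents p_k = a_k·p_{k-1} + p_{k-2}, q_k = a_k·q_{k-1} + q_{k-2} (p₋₁ = 1, q₋₁ = 0):
  k = 0: a₀ = 13; p₀/q₀ = 13/1; p₀² − 182·q₀² = 169 − 182 = -13.
  k = 1: m = 13, d = 13, a = ⌊(13 + 13)/13⌋ = 2; p/q = (2·13 + 1)/(2·1 + 0) = 27/2; p² − 182·q² = 729 − 728 = 1.
  The first convergent with p² − 182·q² = 1 gives the fundamental solution (x₁, y₁) = (27, 2).
Step 2: Apply the recurrence (x_{n+1}, y_{n+1}) = (x₁x_n + 182y₁y_n, x₁y_n + y₁x_n) repeatedly.
  From (x_1, y_1) = (27, 2): x_2 = 27·27 + 182·2·2 = 1457; y_2 = 27·2 + 2·27 = 108.
  From (x_2, y_2) = (1457, 108): x_3 = 27·1457 + 182·2·108 = 78651; y_3 = 27·108 + 2·1457 = 5830.
  From (x_3, y_3) = (78651, 5830): x_4 = 27·78651 + 182·2·5830 = 4245697; y_4 = 27·5830 + 2·78651 = 314712.
  From (x_4, y_4) = (4245697, 314712): x_5 = 27·4245697 + 182·2·314712 = 229188987; y_5 = 27·314712 + 2·4245697 = 16988618.
  From (x_5, y_5) = (229188987, 16988618): x_6 = 27·229188987 + 182·2·16988618 = 12371959601; y_6 = 27·16988618 + 2·229188987 = 917070660.
Step 3: Verify x_6² - 182·y_6² = 153065384368776079201 - 153065384368776079200 = 1 (should be 1). ✓

(x_1, y_1) = (27, 2); (x_6, y_6) = (12371959601, 917070660).


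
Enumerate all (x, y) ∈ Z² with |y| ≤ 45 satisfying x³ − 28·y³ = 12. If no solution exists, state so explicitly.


The equation is x³ - 28y³ = 12. For fixed y, x³ = 28·y³ + 12, so a solution requires the RHS to be a perfect cube.
Strategy: iterate y from -45 to 45, compute RHS = 28·y³ + 12, and check whether it is a (positive or negative) perfect cube.
Check small values of y:
  y = 0: RHS = 12 is not a perfect cube.
  y = 1: RHS = 40 is not a perfect cube.
  y = -1: RHS = -16 is not a perfect cube.
  y = 2: RHS = 236 is not a perfect cube.
  y = -2: RHS = -212 is not a perfect cube.
  y = 3: RHS = 768 is not a perfect cube.
  y = -3: RHS = -744 is not a perfect cube.
Continuing the search up to |y| = 45 finds no solutions either.
No (x, y) in the scanned range satisfies the equation.

No integer solutions with |y| ≤ 45.


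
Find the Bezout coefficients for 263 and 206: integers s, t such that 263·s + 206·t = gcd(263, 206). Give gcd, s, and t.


Euclidean algorithm on (263, 206) — divide until remainder is 0:
  263 = 1 · 206 + 57
  206 = 3 · 57 + 35
  57 = 1 · 35 + 22
  35 = 1 · 22 + 13
  22 = 1 · 13 + 9
  13 = 1 · 9 + 4
  9 = 2 · 4 + 1
  4 = 4 · 1 + 0
gcd(263, 206) = 1.
Track Bezout coefficients alongside the remainders: start with r₀ = 263 = a·1 + b·0 (s = 1, t = 0) and r₁ = 206 = a·0 + b·1 (s = 0, t = 1); each new remainder r_{k+1} = r_{k-1} − q_k·r_k inherits s_{k+1} = s_{k-1} − q_k·s_k, t_{k+1} = t_{k-1} − q_k·t_k, so r_k = a·s_k + b·t_k at every step:
  q = 1: r = 57, s = 1 − 1·0 = 1, t = 0 − 1·1 = -1  (check: 263·1 + 206·(-1) = 57)
  q = 3: r = 35, s = 0 − 3·1 = -3, t = 1 − 3·(-1) = 4  (check: 263·(-3) + 206·4 = 35)
  q = 1: r = 22, s = 1 − 1·(-3) = 4, t = -1 − 1·4 = -5  (check: 263·4 + 206·(-5) = 22)
  q = 1: r = 13, s = -3 − 1·4 = -7, t = 4 − 1·(-5) = 9  (check: 263·(-7) + 206·9 = 13)
  q = 1: r = 9, s = 4 − 1·(-7) = 11, t = -5 − 1·9 = -14  (check: 263·11 + 206·(-14) = 9)
  q = 1: r = 4, s = -7 − 1·11 = -18, t = 9 − 1·(-14) = 23  (check: 263·(-18) + 206·23 = 4)
  q = 2: r = 1, s = 11 − 2·(-18) = 47, t = -14 − 2·23 = -60  (check: 263·47 + 206·(-60) = 1)
The row with r = 1 (the gcd) gives the Bezout coefficients s = 47, t = -60.
Result: 263 · (47) + 206 · (-60) = 1.

gcd(263, 206) = 1; s = 47, t = -60 (check: 263·47 + 206·(-60) = 1).


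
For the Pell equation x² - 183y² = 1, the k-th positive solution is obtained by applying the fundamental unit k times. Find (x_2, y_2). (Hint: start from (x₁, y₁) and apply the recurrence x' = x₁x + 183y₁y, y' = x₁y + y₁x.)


Step 1: Find the fundamental solution (x₁, y₁) of x² - 183y² = 1.
  Expand √183 as a continued fraction. a₀ = ⌊√183⌋ = 13; iterate m_{k+1} = d_k·a_k − m_k, d_{k+1} = (183 − m_{k+1}²)/d_k, a_{k+1} = ⌊(a₀ + m_{k+1})/d_{k+1}⌋ (starting m₀ = 0, d₀ = 1), with convergents p_k = a_k·p_{k-1} + p_{k-2}, q_k = a_k·q_{k-1} + q_{k-2} (p₋₁ = 1, q₋₁ = 0):
  k = 0: a₀ = 13; p₀/q₀ = 13/1; p₀² − 183·q₀² = 169 − 183 = -14.
  k = 1: m = 13, d = 14, a = ⌊(13 + 13)/14⌋ = 1; p/q = (1·13 + 1)/(1·1 + 0) = 14/1; p² − 183·q² = 196 − 183 = 13.
  k = 2: m = 1, d = 13, a = ⌊(13 + 1)/13⌋ = 1; p/q = (1·14 + 13)/(1·1 + 1) = 27/2; p² − 183·q² = 729 − 732 = -3.
  k = 3: m = 12, d = 3, a = ⌊(13 + 12)/3⌋ = 8; p/q = (8·27 + 14)/(8·2 + 1) = 230/17; p² − 183·q² = 52900 − 52887 = 13.
  k = 4: m = 12, d = 13, a = ⌊(13 + 12)/13⌋ = 1; p/q = (1·230 + 27)/(1·17 + 2) = 257/19; p² − 183·q² = 66049 − 66063 = -14.
  k = 5: m = 1, d = 14, a = ⌊(13 + 1)/14⌋ = 1; p/q = (1·257 + 230)/(1·19 + 17) = 487/36; p² − 183·q² = 237169 − 237168 = 1.
  The first convergent with p² − 183·q² = 1 gives the fundamental solution (x₁, y₁) = (487, 36).
Step 2: Apply the recurrence (x_{n+1}, y_{n+1}) = (x₁x_n + 183y₁y_n, x₁y_n + y₁x_n) repeatedly.
  From (x_1, y_1) = (487, 36): x_2 = 487·487 + 183·36·36 = 474337; y_2 = 487·36 + 36·487 = 35064.
Step 3: Verify x_2² - 183·y_2² = 224995589569 - 224995589568 = 1 (should be 1). ✓

(x_1, y_1) = (487, 36); (x_2, y_2) = (474337, 35064).


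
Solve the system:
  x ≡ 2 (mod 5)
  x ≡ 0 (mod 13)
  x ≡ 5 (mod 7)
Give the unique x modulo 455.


Moduli 5, 13, 7 are pairwise coprime; by CRT there is a unique solution modulo M = 5 · 13 · 7 = 455.
Solve pairwise, accumulating the modulus:
  Start with x ≡ 2 (mod 5).
  Combine with x ≡ 0 (mod 13): since gcd(5, 13) = 1, we get a unique residue mod 65.
    Write x = 2 + 5·t and substitute into x ≡ 0 (mod 13): 5·t ≡ 0 − 2 = -2 (mod 13).
    Reduce coefficients mod 13: 5·t ≡ 11 (mod 13).
    The inverse of 5 mod 13 is 8 (since 5·8 = 40 = 3·13 + 1), so t ≡ 8·11 = 88 ≡ 10 (mod 13).
    Then x = 2 + 5·10 = 52, valid modulo lcm(5, 13) = 65: x ≡ 52 (mod 65).
  Combine with x ≡ 5 (mod 7): since gcd(65, 7) = 1, we get a unique residue mod 455.
    Write x = 52 + 65·t and substitute into x ≡ 5 (mod 7): 65·t ≡ 5 − 52 = -47 (mod 7).
    Reduce coefficients mod 7: 2·t ≡ 2 (mod 7).
    The inverse of 2 mod 7 is 4 (since 2·4 = 8 = 1·7 + 1), so t ≡ 4·2 = 8 ≡ 1 (mod 7).
    Then x = 52 + 65·1 = 117, valid modulo lcm(65, 7) = 455: x ≡ 117 (mod 455).
Verify: 117 mod 5 = 2 ✓, 117 mod 13 = 0 ✓, 117 mod 7 = 5 ✓.

x ≡ 117 (mod 455).


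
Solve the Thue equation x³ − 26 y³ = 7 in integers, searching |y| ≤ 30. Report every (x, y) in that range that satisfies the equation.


The equation is x³ - 26y³ = 7. For fixed y, x³ = 26·y³ + 7, so a solution requires the RHS to be a perfect cube.
Strategy: iterate y from -30 to 30, compute RHS = 26·y³ + 7, and check whether it is a (positive or negative) perfect cube.
Check small values of y:
  y = 0: RHS = 7 is not a perfect cube.
  y = 1: RHS = 33 is not a perfect cube.
  y = -1: RHS = -19 is not a perfect cube.
  y = 2: RHS = 215 is not a perfect cube.
  y = -2: RHS = -201 is not a perfect cube.
  y = 3: RHS = 709 is not a perfect cube.
  y = -3: RHS = -695 is not a perfect cube.
Continuing the search up to |y| = 30 finds no solutions either.
No (x, y) in the scanned range satisfies the equation.

No integer solutions with |y| ≤ 30.


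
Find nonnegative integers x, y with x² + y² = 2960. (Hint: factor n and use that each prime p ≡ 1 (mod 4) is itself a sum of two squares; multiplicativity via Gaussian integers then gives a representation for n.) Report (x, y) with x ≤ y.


Step 1: Factor n = 2960 = 2^4 · 5 · 37.
Step 2: Check the mod-4 condition on each prime factor: 2 = 2 (special); 5 ≡ 1 (mod 4), exponent 1; 37 ≡ 1 (mod 4), exponent 1.
All primes ≡ 3 (mod 4) appear to even exponent (or don't appear), so by the two-squares theorem n IS expressible as a sum of two squares.
Step 3: Build a representation. Group n = k² · m with k = 4 and m = 5 · 37 = 185 (a product of primes ≡ 1 (mod 4)); a representation of m scales to one of n via (k·x)² + (k·y)² = k²(x² + y²). Each prime p ≡ 1 (mod 4) is itself a sum of two squares; find a² by testing p − a² for a perfect square:
  5: 5 − 1² = 4 = 2² ⇒ 5 = 1² + 2².
  37: 37 − 1² = 36 = 6² ⇒ 37 = 1² + 6².
  Combine using the Brahmagupta–Fibonacci identity (a² + b²)(c² + d²) = (ac − bd)² + (ad + bc)² = (ac + bd)² + (ad − bc)²:
  5 · 37 = 185: from (1² + 2²)(1² + 6²), take (1·1 − 2·6, 1·6 + 2·1) = (1 − 12, 6 + 2) = (-11, 8); dropping signs (only squares matter) gives (11, 8); check 11² + 8² = 121 + 64 = 185 ✓.
  Scale by k = 4: (4·11, 4·8) = (44, 32).
Step 4: Order so x ≤ y and verify: 32² + 44² = 1024 + 1936 = 2960 = n. ✓

n = 2960 = 32² + 44² (one valid representation with x ≤ y).


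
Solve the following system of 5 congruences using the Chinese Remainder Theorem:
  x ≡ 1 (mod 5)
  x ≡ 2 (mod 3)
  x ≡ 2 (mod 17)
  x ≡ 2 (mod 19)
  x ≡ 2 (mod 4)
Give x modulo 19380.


Product of moduli M = 5 · 3 · 17 · 19 · 4 = 19380.
Merge one congruence at a time:
  Start: x ≡ 1 (mod 5).
  Combine with x ≡ 2 (mod 3); new modulus lcm = 15.
    Write x = 1 + 5·t and substitute into x ≡ 2 (mod 3): 5·t ≡ 2 − 1 = 1 (mod 3).
    Reduce coefficients mod 3: 2·t ≡ 1 (mod 3).
    The inverse of 2 mod 3 is 2 (since 2·2 = 4 = 1·3 + 1), so t ≡ 2·1 = 2 ≡ 2 (mod 3).
    Then x = 1 + 5·2 = 11, valid modulo lcm(5, 3) = 15: x ≡ 11 (mod 15).
  Combine with x ≡ 2 (mod 17); new modulus lcm = 255.
    Write x = 11 + 15·t and substitute into x ≡ 2 (mod 17): 15·t ≡ 2 − 11 = -9 (mod 17).
    Reduce coefficients mod 17: 15·t ≡ 8 (mod 17).
    The inverse of 15 mod 17 is 8 (since 15·8 = 120 = 7·17 + 1), so t ≡ 8·8 = 64 ≡ 13 (mod 17).
    Then x = 11 + 15·13 = 206, valid modulo lcm(15, 17) = 255: x ≡ 206 (mod 255).
  Combine with x ≡ 2 (mod 19); new modulus lcm = 4845.
    Write x = 206 + 255·t and substitute into x ≡ 2 (mod 19): 255·t ≡ 2 − 206 = -204 (mod 19).
    Reduce coefficients mod 19: 8·t ≡ 5 (mod 19).
    The inverse of 8 mod 19 is 12 (since 8·12 = 96 = 5·19 + 1), so t ≡ 12·5 = 60 ≡ 3 (mod 19).
    Then x = 206 + 255·3 = 971, valid modulo lcm(255, 19) = 4845: x ≡ 971 (mod 4845).
  Combine with x ≡ 2 (mod 4); new modulus lcm = 19380.
    Write x = 971 + 4845·t and substitute into x ≡ 2 (mod 4): 4845·t ≡ 2 − 971 = -969 (mod 4).
    Reduce coefficients mod 4: 1·t ≡ 3 (mod 4).
    So t ≡ 3 (mod 4).
    Then x = 971 + 4845·3 = 15506, valid modulo lcm(4845, 4) = 19380: x ≡ 15506 (mod 19380).
Verify against each original: 15506 mod 5 = 1, 15506 mod 3 = 2, 15506 mod 17 = 2, 15506 mod 19 = 2, 15506 mod 4 = 2.

x ≡ 15506 (mod 19380).


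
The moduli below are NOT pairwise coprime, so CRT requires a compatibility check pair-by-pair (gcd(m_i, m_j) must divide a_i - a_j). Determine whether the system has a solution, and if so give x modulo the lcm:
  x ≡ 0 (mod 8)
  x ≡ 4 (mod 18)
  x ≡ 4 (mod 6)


Moduli 8, 18, 6 are not pairwise coprime, so CRT works modulo lcm(m_i) when all pairwise compatibility conditions hold.
Pairwise compatibility: gcd(m_i, m_j) must divide a_i - a_j for every pair.
Merge one congruence at a time:
  Start: x ≡ 0 (mod 8).
  Combine with x ≡ 4 (mod 18): gcd(8, 18) = 2; 4 - 0 = 4, which IS divisible by 2, so compatible.
    Write x = 0 + 8·t and substitute into x ≡ 4 (mod 18): 8·t ≡ 4 − 0 = 4 (mod 18).
    Divide the congruence (and modulus) by g = 2: 4·t ≡ 2 (mod 9).
    The inverse of 4 mod 9 is 7 (since 4·7 = 28 = 3·9 + 1), so t ≡ 7·2 = 14 ≡ 5 (mod 9).
    Then x = 0 + 8·5 = 40, valid modulo lcm(8, 18) = 72: x ≡ 40 (mod 72).
  Combine with x ≡ 4 (mod 6): gcd(72, 6) = 6; 4 - 40 = -36, which IS divisible by 6, so compatible.
    Write x = 40 + 72·t and substitute into x ≡ 4 (mod 6): 72·t ≡ 4 − 40 = -36 (mod 6).
    Divide the congruence (and modulus) by g = 6: 12·t ≡ -6 (mod 1).
    Modulo 1 every t works; take t = 0.
    Then x = 40 + 72·0 = 40, valid modulo lcm(72, 6) = 72: x ≡ 40 (mod 72).
Verify: 40 mod 8 = 0, 40 mod 18 = 4, 40 mod 6 = 4.

x ≡ 40 (mod 72).


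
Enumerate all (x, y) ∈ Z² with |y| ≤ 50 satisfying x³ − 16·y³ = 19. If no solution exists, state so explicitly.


The equation is x³ - 16y³ = 19. For fixed y, x³ = 16·y³ + 19, so a solution requires the RHS to be a perfect cube.
Strategy: iterate y from -50 to 50, compute RHS = 16·y³ + 19, and check whether it is a (positive or negative) perfect cube.
Check small values of y:
  y = 0: RHS = 19 is not a perfect cube.
  y = 1: RHS = 35 is not a perfect cube.
  y = -1: RHS = 3 is not a perfect cube.
  y = 2: RHS = 147 is not a perfect cube.
  y = -2: RHS = -109 is not a perfect cube.
  y = 3: RHS = 451 is not a perfect cube.
  y = -3: RHS = -413 is not a perfect cube.
Continuing the search up to |y| = 50 finds no solutions either.
No (x, y) in the scanned range satisfies the equation.

No integer solutions with |y| ≤ 50.


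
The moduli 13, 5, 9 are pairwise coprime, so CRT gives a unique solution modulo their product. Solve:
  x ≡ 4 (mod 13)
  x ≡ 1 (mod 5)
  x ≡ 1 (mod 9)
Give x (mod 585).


Moduli 13, 5, 9 are pairwise coprime; by CRT there is a unique solution modulo M = 13 · 5 · 9 = 585.
Solve pairwise, accumulating the modulus:
  Start with x ≡ 4 (mod 13).
  Combine with x ≡ 1 (mod 5): since gcd(13, 5) = 1, we get a unique residue mod 65.
    Write x = 4 + 13·t and substitute into x ≡ 1 (mod 5): 13·t ≡ 1 − 4 = -3 (mod 5).
    Reduce coefficients mod 5: 3·t ≡ 2 (mod 5).
    The inverse of 3 mod 5 is 2 (since 3·2 = 6 = 1·5 + 1), so t ≡ 2·2 = 4 ≡ 4 (mod 5).
    Then x = 4 + 13·4 = 56, valid modulo lcm(13, 5) = 65: x ≡ 56 (mod 65).
  Combine with x ≡ 1 (mod 9): since gcd(65, 9) = 1, we get a unique residue mod 585.
    Write x = 56 + 65·t and substitute into x ≡ 1 (mod 9): 65·t ≡ 1 − 56 = -55 (mod 9).
    Reduce coefficients mod 9: 2·t ≡ 8 (mod 9).
    The inverse of 2 mod 9 is 5 (since 2·5 = 10 = 1·9 + 1), so t ≡ 5·8 = 40 ≡ 4 (mod 9).
    Then x = 56 + 65·4 = 316, valid modulo lcm(65, 9) = 585: x ≡ 316 (mod 585).
Verify: 316 mod 13 = 4 ✓, 316 mod 5 = 1 ✓, 316 mod 9 = 1 ✓.

x ≡ 316 (mod 585).


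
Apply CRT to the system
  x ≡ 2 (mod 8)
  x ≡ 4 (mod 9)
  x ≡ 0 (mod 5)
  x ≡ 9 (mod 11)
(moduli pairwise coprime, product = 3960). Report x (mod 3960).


Product of moduli M = 8 · 9 · 5 · 11 = 3960.
Merge one congruence at a time:
  Start: x ≡ 2 (mod 8).
  Combine with x ≡ 4 (mod 9); new modulus lcm = 72.
    Write x = 2 + 8·t and substitute into x ≡ 4 (mod 9): 8·t ≡ 4 − 2 = 2 (mod 9).
    The inverse of 8 mod 9 is 8 (since 8·8 = 64 = 7·9 + 1), so t ≡ 8·2 = 16 ≡ 7 (mod 9).
    Then x = 2 + 8·7 = 58, valid modulo lcm(8, 9) = 72: x ≡ 58 (mod 72).
  Combine with x ≡ 0 (mod 5); new modulus lcm = 360.
    Write x = 58 + 72·t and substitute into x ≡ 0 (mod 5): 72·t ≡ 0 − 58 = -58 (mod 5).
    Reduce coefficients mod 5: 2·t ≡ 2 (mod 5).
    The inverse of 2 mod 5 is 3 (since 2·3 = 6 = 1·5 + 1), so t ≡ 3·2 = 6 ≡ 1 (mod 5).
    Then x = 58 + 72·1 = 130, valid modulo lcm(72, 5) = 360: x ≡ 130 (mod 360).
  Combine with x ≡ 9 (mod 11); new modulus lcm = 3960.
    Write x = 130 + 360·t and substitute into x ≡ 9 (mod 11): 360·t ≡ 9 − 130 = -121 (mod 11).
    Reduce coefficients mod 11: 8·t ≡ 0 (mod 11).
    The inverse of 8 mod 11 is 7 (since 8·7 = 56 = 5·11 + 1), so t ≡ 7·0 = 0 ≡ 0 (mod 11).
    Then x = 130 + 360·0 = 130, valid modulo lcm(360, 11) = 3960: x ≡ 130 (mod 3960).
Verify against each original: 130 mod 8 = 2, 130 mod 9 = 4, 130 mod 5 = 0, 130 mod 11 = 9.

x ≡ 130 (mod 3960).


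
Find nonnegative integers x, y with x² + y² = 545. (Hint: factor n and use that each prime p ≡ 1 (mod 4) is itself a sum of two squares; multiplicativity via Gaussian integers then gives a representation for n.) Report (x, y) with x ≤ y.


Step 1: Factor n = 545 = 5 · 109.
Step 2: Check the mod-4 condition on each prime factor: 5 ≡ 1 (mod 4), exponent 1; 109 ≡ 1 (mod 4), exponent 1.
All primes ≡ 3 (mod 4) appear to even exponent (or don't appear), so by the two-squares theorem n IS expressible as a sum of two squares.
Step 3: Build a representation. Here n = 5 · 109 is a product of primes ≡ 1 (mod 4). Each prime p ≡ 1 (mod 4) is itself a sum of two squares; find a² by testing p − a² for a perfect square:
  5: 5 − 1² = 4 = 2² ⇒ 5 = 1² + 2².
  109: 109 − 1² = 108, 109 − 2² = 105, 109 − 3² = 100 = 10² ⇒ 109 = 3² + 10².
  Combine using the Brahmagupta–Fibonacci identity (a² + b²)(c² + d²) = (ac − bd)² + (ad + bc)² = (ac + bd)² + (ad − bc)²:
  5 · 109 = 545: from (1² + 2²)(3² + 10²), take (1·3 − 2·10, 1·10 + 2·3) = (3 − 20, 10 + 6) = (-17, 16); dropping signs (only squares matter) gives (17, 16); check 17² + 16² = 289 + 256 = 545 ✓.
Step 4: Order so x ≤ y and verify: 16² + 17² = 256 + 289 = 545 = n. ✓

n = 545 = 16² + 17² (one valid representation with x ≤ y).


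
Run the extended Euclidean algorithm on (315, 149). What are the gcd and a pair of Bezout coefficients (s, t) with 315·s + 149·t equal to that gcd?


Euclidean algorithm on (315, 149) — divide until remainder is 0:
  315 = 2 · 149 + 17
  149 = 8 · 17 + 13
  17 = 1 · 13 + 4
  13 = 3 · 4 + 1
  4 = 4 · 1 + 0
gcd(315, 149) = 1.
Track Bezout coefficients alongside the remainders: start with r₀ = 315 = a·1 + b·0 (s = 1, t = 0) and r₁ = 149 = a·0 + b·1 (s = 0, t = 1); each new remainder r_{k+1} = r_{k-1} − q_k·r_k inherits s_{k+1} = s_{k-1} − q_k·s_k, t_{k+1} = t_{k-1} − q_k·t_k, so r_k = a·s_k + b·t_k at every step:
  q = 2: r = 17, s = 1 − 2·0 = 1, t = 0 − 2·1 = -2  (check: 315·1 + 149·(-2) = 17)
  q = 8: r = 13, s = 0 − 8·1 = -8, t = 1 − 8·(-2) = 17  (check: 315·(-8) + 149·17 = 13)
  q = 1: r = 4, s = 1 − 1·(-8) = 9, t = -2 − 1·17 = -19  (check: 315·9 + 149·(-19) = 4)
  q = 3: r = 1, s = -8 − 3·9 = -35, t = 17 − 3·(-19) = 74  (check: 315·(-35) + 149·74 = 1)
The row with r = 1 (the gcd) gives the Bezout coefficients s = -35, t = 74.
Result: 315 · (-35) + 149 · (74) = 1.

gcd(315, 149) = 1; s = -35, t = 74 (check: 315·(-35) + 149·74 = 1).


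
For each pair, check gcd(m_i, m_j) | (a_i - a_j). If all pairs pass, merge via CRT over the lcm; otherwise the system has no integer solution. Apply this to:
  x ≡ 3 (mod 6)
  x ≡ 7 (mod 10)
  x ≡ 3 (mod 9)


Moduli 6, 10, 9 are not pairwise coprime, so CRT works modulo lcm(m_i) when all pairwise compatibility conditions hold.
Pairwise compatibility: gcd(m_i, m_j) must divide a_i - a_j for every pair.
Merge one congruence at a time:
  Start: x ≡ 3 (mod 6).
  Combine with x ≡ 7 (mod 10): gcd(6, 10) = 2; 7 - 3 = 4, which IS divisible by 2, so compatible.
    Write x = 3 + 6·t and substitute into x ≡ 7 (mod 10): 6·t ≡ 7 − 3 = 4 (mod 10).
    Divide the congruence (and modulus) by g = 2: 3·t ≡ 2 (mod 5).
    The inverse of 3 mod 5 is 2 (since 3·2 = 6 = 1·5 + 1), so t ≡ 2·2 = 4 ≡ 4 (mod 5).
    Then x = 3 + 6·4 = 27, valid modulo lcm(6, 10) = 30: x ≡ 27 (mod 30).
  Combine with x ≡ 3 (mod 9): gcd(30, 9) = 3; 3 - 27 = -24, which IS divisible by 3, so compatible.
    Write x = 27 + 30·t and substitute into x ≡ 3 (mod 9): 30·t ≡ 3 − 27 = -24 (mod 9).
    Divide the congruence (and modulus) by g = 3: 10·t ≡ -8 (mod 3).
    Reduce coefficients mod 3: 1·t ≡ 1 (mod 3).
    So t ≡ 1 (mod 3).
    Then x = 27 + 30·1 = 57, valid modulo lcm(30, 9) = 90: x ≡ 57 (mod 90).
Verify: 57 mod 6 = 3, 57 mod 10 = 7, 57 mod 9 = 3.

x ≡ 57 (mod 90).


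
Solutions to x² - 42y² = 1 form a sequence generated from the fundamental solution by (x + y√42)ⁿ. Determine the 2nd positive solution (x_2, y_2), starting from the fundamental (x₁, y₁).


Step 1: Find the fundamental solution (x₁, y₁) of x² - 42y² = 1.
  Expand √42 as a continued fraction. a₀ = ⌊√42⌋ = 6; iterate m_{k+1} = d_k·a_k − m_k, d_{k+1} = (42 − m_{k+1}²)/d_k, a_{k+1} = ⌊(a₀ + m_{k+1})/d_{k+1}⌋ (starting m₀ = 0, d₀ = 1), with convergents p_k = a_k·p_{k-1} + p_{k-2}, q_k = a_k·q_{k-1} + q_{k-2} (p₋₁ = 1, q₋₁ = 0):
  k = 0: a₀ = 6; p₀/q₀ = 6/1; p₀² − 42·q₀² = 36 − 42 = -6.
  k = 1: m = 6, d = 6, a = ⌊(6 + 6)/6⌋ = 2; p/q = (2·6 + 1)/(2·1 + 0) = 13/2; p² − 42·q² = 169 − 168 = 1.
  The first convergent with p² − 42·q² = 1 gives the fundamental solution (x₁, y₁) = (13, 2).
Step 2: Apply the recurrence (x_{n+1}, y_{n+1}) = (x₁x_n + 42y₁y_n, x₁y_n + y₁x_n) repeatedly.
  From (x_1, y_1) = (13, 2): x_2 = 13·13 + 42·2·2 = 337; y_2 = 13·2 + 2·13 = 52.
Step 3: Verify x_2² - 42·y_2² = 113569 - 113568 = 1 (should be 1). ✓

(x_1, y_1) = (13, 2); (x_2, y_2) = (337, 52).


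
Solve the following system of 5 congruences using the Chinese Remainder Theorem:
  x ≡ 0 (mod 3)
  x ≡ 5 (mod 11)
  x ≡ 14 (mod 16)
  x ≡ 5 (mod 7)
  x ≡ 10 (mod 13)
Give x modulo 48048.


Product of moduli M = 3 · 11 · 16 · 7 · 13 = 48048.
Merge one congruence at a time:
  Start: x ≡ 0 (mod 3).
  Combine with x ≡ 5 (mod 11); new modulus lcm = 33.
    Write x = 0 + 3·t and substitute into x ≡ 5 (mod 11): 3·t ≡ 5 − 0 = 5 (mod 11).
    The inverse of 3 mod 11 is 4 (since 3·4 = 12 = 1·11 + 1), so t ≡ 4·5 = 20 ≡ 9 (mod 11).
    Then x = 0 + 3·9 = 27, valid modulo lcm(3, 11) = 33: x ≡ 27 (mod 33).
  Combine with x ≡ 14 (mod 16); new modulus lcm = 528.
    Write x = 27 + 33·t and substitute into x ≡ 14 (mod 16): 33·t ≡ 14 − 27 = -13 (mod 16).
    Reduce coefficients mod 16: 1·t ≡ 3 (mod 16).
    So t ≡ 3 (mod 16).
    Then x = 27 + 33·3 = 126, valid modulo lcm(33, 16) = 528: x ≡ 126 (mod 528).
  Combine with x ≡ 5 (mod 7); new modulus lcm = 3696.
    Write x = 126 + 528·t and substitute into x ≡ 5 (mod 7): 528·t ≡ 5 − 126 = -121 (mod 7).
    Reduce coefficients mod 7: 3·t ≡ 5 (mod 7).
    The inverse of 3 mod 7 is 5 (since 3·5 = 15 = 2·7 + 1), so t ≡ 5·5 = 25 ≡ 4 (mod 7).
    Then x = 126 + 528·4 = 2238, valid modulo lcm(528, 7) = 3696: x ≡ 2238 (mod 3696).
  Combine with x ≡ 10 (mod 13); new modulus lcm = 48048.
    Write x = 2238 + 3696·t and substitute into x ≡ 10 (mod 13): 3696·t ≡ 10 − 2238 = -2228 (mod 13).
    Reduce coefficients mod 13: 4·t ≡ 8 (mod 13).
    The inverse of 4 mod 13 is 10 (since 4·10 = 40 = 3·13 + 1), so t ≡ 10·8 = 80 ≡ 2 (mod 13).
    Then x = 2238 + 3696·2 = 9630, valid modulo lcm(3696, 13) = 48048: x ≡ 9630 (mod 48048).
Verify against each original: 9630 mod 3 = 0, 9630 mod 11 = 5, 9630 mod 16 = 14, 9630 mod 7 = 5, 9630 mod 13 = 10.

x ≡ 9630 (mod 48048).


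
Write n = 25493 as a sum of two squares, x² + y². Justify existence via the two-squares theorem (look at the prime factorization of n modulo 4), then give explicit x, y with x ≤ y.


Step 1: Factor n = 25493 = 13 · 37 · 53.
Step 2: Check the mod-4 condition on each prime factor: 13 ≡ 1 (mod 4), exponent 1; 37 ≡ 1 (mod 4), exponent 1; 53 ≡ 1 (mod 4), exponent 1.
All primes ≡ 3 (mod 4) appear to even exponent (or don't appear), so by the two-squares theorem n IS expressible as a sum of two squares.
Step 3: Build a representation. Here n = 13 · 37 · 53 is a product of primes ≡ 1 (mod 4). Each prime p ≡ 1 (mod 4) is itself a sum of two squares; find a² by testing p − a² for a perfect square:
  13: 13 − 1² = 12, 13 − 2² = 9 = 3² ⇒ 13 = 2² + 3².
  37: 37 − 1² = 36 = 6² ⇒ 37 = 1² + 6².
  53: 53 − 1² = 52, 53 − 2² = 49 = 7² ⇒ 53 = 2² + 7².
  Combine using the Brahmagupta–Fibonacci identity (a² + b²)(c² + d²) = (ac − bd)² + (ad + bc)² = (ac + bd)² + (ad − bc)²:
  13 · 37 = 481: from (2² + 3²)(1² + 6²), take (2·1 − 3·6, 2·6 + 3·1) = (2 − 18, 12 + 3) = (-16, 15); dropping signs (only squares matter) gives (16, 15); check 16² + 15² = 256 + 225 = 481 ✓.
  481 · 53 = 25493: from (16² + 15²)(2² + 7²), take (16·2 − 15·7, 16·7 + 15·2) = (32 − 105, 112 + 30) = (-73, 142); dropping signs (only squares matter) gives (73, 142); check 73² + 142² = 5329 + 20164 = 25493 ✓.
Step 4: Order so x ≤ y and verify: 73² + 142² = 5329 + 20164 = 25493 = n. ✓

n = 25493 = 73² + 142² (one valid representation with x ≤ y).


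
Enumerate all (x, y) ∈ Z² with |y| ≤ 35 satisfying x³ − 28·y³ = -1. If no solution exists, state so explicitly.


The equation is x³ - 28y³ = -1. For fixed y, x³ = 28·y³ − 1, so a solution requires the RHS to be a perfect cube.
Strategy: iterate y from -35 to 35, compute RHS = 28·y³ − 1, and check whether it is a (positive or negative) perfect cube.
Check small values of y:
  y = 0: RHS = -1 = (-1)³ ⇒ x = -1 works.
  y = 1: RHS = 27 = (3)³ ⇒ x = 3 works.
  y = -1: RHS = -29 is not a perfect cube.
  y = 2: RHS = 223 is not a perfect cube.
  y = -2: RHS = -225 is not a perfect cube.
  y = 3: RHS = 755 is not a perfect cube.
  y = -3: RHS = -757 is not a perfect cube.
Continuing the search up to |y| = 35 finds no further solutions beyond those listed.
Collected solutions: (-1, 0), (3, 1).

Solutions (with |y| ≤ 35): (-1, 0), (3, 1).


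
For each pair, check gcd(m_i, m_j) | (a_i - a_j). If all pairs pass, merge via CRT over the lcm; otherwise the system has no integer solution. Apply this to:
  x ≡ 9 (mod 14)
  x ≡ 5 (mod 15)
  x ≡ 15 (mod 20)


Moduli 14, 15, 20 are not pairwise coprime, so CRT works modulo lcm(m_i) when all pairwise compatibility conditions hold.
Pairwise compatibility: gcd(m_i, m_j) must divide a_i - a_j for every pair.
Merge one congruence at a time:
  Start: x ≡ 9 (mod 14).
  Combine with x ≡ 5 (mod 15): gcd(14, 15) = 1; 5 - 9 = -4, which IS divisible by 1, so compatible.
    Write x = 9 + 14·t and substitute into x ≡ 5 (mod 15): 14·t ≡ 5 − 9 = -4 (mod 15).
    Reduce coefficients mod 15: 14·t ≡ 11 (mod 15).
    The inverse of 14 mod 15 is 14 (since 14·14 = 196 = 13·15 + 1), so t ≡ 14·11 = 154 ≡ 4 (mod 15).
    Then x = 9 + 14·4 = 65, valid modulo lcm(14, 15) = 210: x ≡ 65 (mod 210).
  Combine with x ≡ 15 (mod 20): gcd(210, 20) = 10; 15 - 65 = -50, which IS divisible by 10, so compatible.
    Write x = 65 + 210·t and substitute into x ≡ 15 (mod 20): 210·t ≡ 15 − 65 = -50 (mod 20).
    Divide the congruence (and modulus) by g = 10: 21·t ≡ -5 (mod 2).
    Reduce coefficients mod 2: 1·t ≡ 1 (mod 2).
    So t ≡ 1 (mod 2).
    Then x = 65 + 210·1 = 275, valid modulo lcm(210, 20) = 420: x ≡ 275 (mod 420).
Verify: 275 mod 14 = 9, 275 mod 15 = 5, 275 mod 20 = 15.

x ≡ 275 (mod 420).


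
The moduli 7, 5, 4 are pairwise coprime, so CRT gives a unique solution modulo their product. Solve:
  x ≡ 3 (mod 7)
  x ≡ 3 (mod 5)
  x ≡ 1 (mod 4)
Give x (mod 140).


Moduli 7, 5, 4 are pairwise coprime; by CRT there is a unique solution modulo M = 7 · 5 · 4 = 140.
Solve pairwise, accumulating the modulus:
  Start with x ≡ 3 (mod 7).
  Combine with x ≡ 3 (mod 5): since gcd(7, 5) = 1, we get a unique residue mod 35.
    Write x = 3 + 7·t and substitute into x ≡ 3 (mod 5): 7·t ≡ 3 − 3 = 0 (mod 5).
    Reduce coefficients mod 5: 2·t ≡ 0 (mod 5).
    The inverse of 2 mod 5 is 3 (since 2·3 = 6 = 1·5 + 1), so t ≡ 3·0 = 0 ≡ 0 (mod 5).
    Then x = 3 + 7·0 = 3, valid modulo lcm(7, 5) = 35: x ≡ 3 (mod 35).
  Combine with x ≡ 1 (mod 4): since gcd(35, 4) = 1, we get a unique residue mod 140.
    Write x = 3 + 35·t and substitute into x ≡ 1 (mod 4): 35·t ≡ 1 − 3 = -2 (mod 4).
    Reduce coefficients mod 4: 3·t ≡ 2 (mod 4).
    The inverse of 3 mod 4 is 3 (since 3·3 = 9 = 2·4 + 1), so t ≡ 3·2 = 6 ≡ 2 (mod 4).
    Then x = 3 + 35·2 = 73, valid modulo lcm(35, 4) = 140: x ≡ 73 (mod 140).
Verify: 73 mod 7 = 3 ✓, 73 mod 5 = 3 ✓, 73 mod 4 = 1 ✓.

x ≡ 73 (mod 140).


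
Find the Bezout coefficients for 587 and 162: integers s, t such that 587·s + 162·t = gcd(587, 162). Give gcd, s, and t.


Euclidean algorithm on (587, 162) — divide until remainder is 0:
  587 = 3 · 162 + 101
  162 = 1 · 101 + 61
  101 = 1 · 61 + 40
  61 = 1 · 40 + 21
  40 = 1 · 21 + 19
  21 = 1 · 19 + 2
  19 = 9 · 2 + 1
  2 = 2 · 1 + 0
gcd(587, 162) = 1.
Track Bezout coefficients alongside the remainders: start with r₀ = 587 = a·1 + b·0 (s = 1, t = 0) and r₁ = 162 = a·0 + b·1 (s = 0, t = 1); each new remainder r_{k+1} = r_{k-1} − q_k·r_k inherits s_{k+1} = s_{k-1} − q_k·s_k, t_{k+1} = t_{k-1} − q_k·t_k, so r_k = a·s_k + b·t_k at every step:
  q = 3: r = 101, s = 1 − 3·0 = 1, t = 0 − 3·1 = -3  (check: 587·1 + 162·(-3) = 101)
  q = 1: r = 61, s = 0 − 1·1 = -1, t = 1 − 1·(-3) = 4  (check: 587·(-1) + 162·4 = 61)
  q = 1: r = 40, s = 1 − 1·(-1) = 2, t = -3 − 1·4 = -7  (check: 587·2 + 162·(-7) = 40)
  q = 1: r = 21, s = -1 − 1·2 = -3, t = 4 − 1·(-7) = 11  (check: 587·(-3) + 162·11 = 21)
  q = 1: r = 19, s = 2 − 1·(-3) = 5, t = -7 − 1·11 = -18  (check: 587·5 + 162·(-18) = 19)
  q = 1: r = 2, s = -3 − 1·5 = -8, t = 11 − 1·(-18) = 29  (check: 587·(-8) + 162·29 = 2)
  q = 9: r = 1, s = 5 − 9·(-8) = 77, t = -18 − 9·29 = -279  (check: 587·77 + 162·(-279) = 1)
The row with r = 1 (the gcd) gives the Bezout coefficients s = 77, t = -279.
Result: 587 · (77) + 162 · (-279) = 1.

gcd(587, 162) = 1; s = 77, t = -279 (check: 587·77 + 162·(-279) = 1).


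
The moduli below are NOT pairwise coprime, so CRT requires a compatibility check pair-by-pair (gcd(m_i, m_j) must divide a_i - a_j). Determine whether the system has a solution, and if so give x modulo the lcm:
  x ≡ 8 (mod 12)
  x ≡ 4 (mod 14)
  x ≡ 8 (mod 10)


Moduli 12, 14, 10 are not pairwise coprime, so CRT works modulo lcm(m_i) when all pairwise compatibility conditions hold.
Pairwise compatibility: gcd(m_i, m_j) must divide a_i - a_j for every pair.
Merge one congruence at a time:
  Start: x ≡ 8 (mod 12).
  Combine with x ≡ 4 (mod 14): gcd(12, 14) = 2; 4 - 8 = -4, which IS divisible by 2, so compatible.
    Write x = 8 + 12·t and substitute into x ≡ 4 (mod 14): 12·t ≡ 4 − 8 = -4 (mod 14).
    Divide the congruence (and modulus) by g = 2: 6·t ≡ -2 (mod 7).
    Reduce coefficients mod 7: 6·t ≡ 5 (mod 7).
    The inverse of 6 mod 7 is 6 (since 6·6 = 36 = 5·7 + 1), so t ≡ 6·5 = 30 ≡ 2 (mod 7).
    Then x = 8 + 12·2 = 32, valid modulo lcm(12, 14) = 84: x ≡ 32 (mod 84).
  Combine with x ≡ 8 (mod 10): gcd(84, 10) = 2; 8 - 32 = -24, which IS divisible by 2, so compatible.
    Write x = 32 + 84·t and substitute into x ≡ 8 (mod 10): 84·t ≡ 8 − 32 = -24 (mod 10).
    Divide the congruence (and modulus) by g = 2: 42·t ≡ -12 (mod 5).
    Reduce coefficients mod 5: 2·t ≡ 3 (mod 5).
    The inverse of 2 mod 5 is 3 (since 2·3 = 6 = 1·5 + 1), so t ≡ 3·3 = 9 ≡ 4 (mod 5).
    Then x = 32 + 84·4 = 368, valid modulo lcm(84, 10) = 420: x ≡ 368 (mod 420).
Verify: 368 mod 12 = 8, 368 mod 14 = 4, 368 mod 10 = 8.

x ≡ 368 (mod 420).


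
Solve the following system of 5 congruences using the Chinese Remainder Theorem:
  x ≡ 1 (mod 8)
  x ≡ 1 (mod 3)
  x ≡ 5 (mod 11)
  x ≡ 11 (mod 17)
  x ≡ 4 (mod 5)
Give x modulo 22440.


Product of moduli M = 8 · 3 · 11 · 17 · 5 = 22440.
Merge one congruence at a time:
  Start: x ≡ 1 (mod 8).
  Combine with x ≡ 1 (mod 3); new modulus lcm = 24.
    Write x = 1 + 8·t and substitute into x ≡ 1 (mod 3): 8·t ≡ 1 − 1 = 0 (mod 3).
    Reduce coefficients mod 3: 2·t ≡ 0 (mod 3).
    The inverse of 2 mod 3 is 2 (since 2·2 = 4 = 1·3 + 1), so t ≡ 2·0 = 0 ≡ 0 (mod 3).
    Then x = 1 + 8·0 = 1, valid modulo lcm(8, 3) = 24: x ≡ 1 (mod 24).
  Combine with x ≡ 5 (mod 11); new modulus lcm = 264.
    Write x = 1 + 24·t and substitute into x ≡ 5 (mod 11): 24·t ≡ 5 − 1 = 4 (mod 11).
    Reduce coefficients mod 11: 2·t ≡ 4 (mod 11).
    The inverse of 2 mod 11 is 6 (since 2·6 = 12 = 1·11 + 1), so t ≡ 6·4 = 24 ≡ 2 (mod 11).
    Then x = 1 + 24·2 = 49, valid modulo lcm(24, 11) = 264: x ≡ 49 (mod 264).
  Combine with x ≡ 11 (mod 17); new modulus lcm = 4488.
    Write x = 49 + 264·t and substitute into x ≡ 11 (mod 17): 264·t ≡ 11 − 49 = -38 (mod 17).
    Reduce coefficients mod 17: 9·t ≡ 13 (mod 17).
    The inverse of 9 mod 17 is 2 (since 9·2 = 18 = 1·17 + 1), so t ≡ 2·13 = 26 ≡ 9 (mod 17).
    Then x = 49 + 264·9 = 2425, valid modulo lcm(264, 17) = 4488: x ≡ 2425 (mod 4488).
  Combine with x ≡ 4 (mod 5); new modulus lcm = 22440.
    Write x = 2425 + 4488·t and substitute into x ≡ 4 (mod 5): 4488·t ≡ 4 − 2425 = -2421 (mod 5).
    Reduce coefficients mod 5: 3·t ≡ 4 (mod 5).
    The inverse of 3 mod 5 is 2 (since 3·2 = 6 = 1·5 + 1), so t ≡ 2·4 = 8 ≡ 3 (mod 5).
    Then x = 2425 + 4488·3 = 15889, valid modulo lcm(4488, 5) = 22440: x ≡ 15889 (mod 22440).
Verify against each original: 15889 mod 8 = 1, 15889 mod 3 = 1, 15889 mod 11 = 5, 15889 mod 17 = 11, 15889 mod 5 = 4.

x ≡ 15889 (mod 22440).
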